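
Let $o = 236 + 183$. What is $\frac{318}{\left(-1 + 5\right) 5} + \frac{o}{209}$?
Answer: $\frac{37421}{2090} \approx 17.905$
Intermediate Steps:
$o = 419$
$\frac{318}{\left(-1 + 5\right) 5} + \frac{o}{209} = \frac{318}{\left(-1 + 5\right) 5} + \frac{419}{209} = \frac{318}{4 \cdot 5} + 419 \cdot \frac{1}{209} = \frac{318}{20} + \frac{419}{209} = 318 \cdot \frac{1}{20} + \frac{419}{209} = \frac{159}{10} + \frac{419}{209} = \frac{37421}{2090}$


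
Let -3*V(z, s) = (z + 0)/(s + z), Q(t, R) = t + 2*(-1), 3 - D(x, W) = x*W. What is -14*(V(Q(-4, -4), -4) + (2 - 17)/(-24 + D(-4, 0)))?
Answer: -36/5 ≈ -7.2000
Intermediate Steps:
D(x, W) = 3 - W*x (D(x, W) = 3 - x*W = 3 - W*x)
Q(t, R) = -2 + t (Q(t, R) = t - 2 = -2 + t)
V(z, s) = -z/(3*(s + z)) (V(z, s) = -(z + 0)/(3*(s + z)) = -z/(3*(s + z)))
-14*(V(Q(-4, -4), -4) + (2 - 17)/(-24 + D(-4, 0))) = -14*(-(-2 - 4)/(3*(-4) + 3*(-2 - 4)) + (2 - 17)/(-24 + (3 - 1*0*(-4)))) = -14*(-1*(-6)/(-12 + 3*(-6)) - 15/(-24 + (3 + 0))) = -14*(-1*(-6)/(-12 - 18) - 15/(-24 + 3)) = -14*(-1*(-6)/(-30) - 15/(-21)) = -14*(-1*(-6)*(-1/30) - 15*(-1/21)) = -14*(-⅕ + 5/7) = -14*18/35 = -36/5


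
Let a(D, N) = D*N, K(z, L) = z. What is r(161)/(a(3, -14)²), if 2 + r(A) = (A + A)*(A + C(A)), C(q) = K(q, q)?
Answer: 51841/882 ≈ 58.777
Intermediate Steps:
C(q) = q
r(A) = -2 + 4*A² (r(A) = -2 + (A + A)*(A + A) = -2 + (2*A)*(2*A) = -2 + 4*A²)
r(161)/(a(3, -14)²) = (-2 + 4*161²)/((3*(-14))²) = (-2 + 4*25921)/((-42)²) = (-2 + 103684)/1764 = 103682*(1/1764) = 51841/882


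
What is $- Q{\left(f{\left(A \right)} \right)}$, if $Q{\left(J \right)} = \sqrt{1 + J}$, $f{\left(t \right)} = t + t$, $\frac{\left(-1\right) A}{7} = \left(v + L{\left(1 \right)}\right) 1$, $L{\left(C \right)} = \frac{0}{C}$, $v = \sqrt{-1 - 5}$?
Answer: $- \sqrt{1 - 14 i \sqrt{6}} \approx -4.2016 + 4.0809 i$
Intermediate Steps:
$v = i \sqrt{6}$ ($v = \sqrt{-6} = i \sqrt{6} \approx 2.4495 i$)
$L{\left(C \right)} = 0$
$A = - 7 i \sqrt{6}$ ($A = - 7 \left(i \sqrt{6} + 0\right) 1 = - 7 i \sqrt{6} \cdot 1 = - 7 i \sqrt{6} \approx - 17.146 i$)
$f{\left(t \right)} = 2 t$
$- Q{\left(f{\left(A \right)} \right)} = - \sqrt{1 + 2 \left(- 7 i \sqrt{6}\right)} = - \sqrt{1 - 14 i \sqrt{6}}$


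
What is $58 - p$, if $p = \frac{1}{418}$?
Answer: $\frac{24243}{418} \approx 57.998$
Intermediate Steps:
$p = \frac{1}{418} \approx 0.0023923$
$58 - p = 58 - \frac{1}{418} = \frac{24243}{418}$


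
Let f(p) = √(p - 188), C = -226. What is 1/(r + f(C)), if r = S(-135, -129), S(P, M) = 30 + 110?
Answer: 70/10007 - 3*I*√46/20014 ≈ 0.0069951 - 0.0010166*I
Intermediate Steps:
S(P, M) = 140
r = 140
f(p) = √(-188 + p)
1/(r + f(C)) = 1/(140 + √(-188 - 226)) = 1/(140 + √(-414)) = 1/(140 + 3*I*√46)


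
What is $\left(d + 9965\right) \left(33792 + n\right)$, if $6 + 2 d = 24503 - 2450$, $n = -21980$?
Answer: $247916162$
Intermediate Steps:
$d = \frac{22047}{2}$ ($d = -3 + \frac{24503 - 2450}{2} = -3 + \frac{1}{2} \cdot 22053 = -3 + \frac{22053}{2} = \frac{22047}{2} \approx 11024.0$)
$\left(d + 9965\right) \left(33792 + n\right) = \left(\frac{22047}{2} + 9965\right) \left(33792 - 21980\right) = \frac{41977}{2} \cdot 11812 = 247916162$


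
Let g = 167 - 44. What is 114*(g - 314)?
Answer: -21774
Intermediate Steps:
g = 123
114*(g - 314) = 114*(123 - 314) = 114*(-191) = -21774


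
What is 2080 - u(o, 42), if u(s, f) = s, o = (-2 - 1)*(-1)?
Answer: 2077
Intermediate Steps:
o = 3 (o = -3*(-1) = 3)
2080 - u(o, 42) = 2080 - 1*3 = 2080 - 3 = 2077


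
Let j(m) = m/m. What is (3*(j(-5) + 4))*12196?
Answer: 182940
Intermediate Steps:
j(m) = 1
(3*(j(-5) + 4))*12196 = (3*(1 + 4))*12196 = (3*5)*12196 = 15*12196 = 182940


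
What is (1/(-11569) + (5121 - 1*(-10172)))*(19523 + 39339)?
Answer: 10414142633192/11569 ≈ 9.0018e+8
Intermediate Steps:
(1/(-11569) + (5121 - 1*(-10172)))*(19523 + 39339) = (-1/11569 + (5121 + 10172))*58862 = (-1/11569 + 15293)*58862 = (176924716/11569)*58862 = 10414142633192/11569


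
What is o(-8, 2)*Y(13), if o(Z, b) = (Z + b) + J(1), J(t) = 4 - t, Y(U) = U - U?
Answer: 0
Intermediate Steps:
Y(U) = 0
o(Z, b) = 3 + Z + b (o(Z, b) = (Z + b) + (4 - 1*1) = (Z + b) + (4 - 1) = (Z + b) + 3 = 3 + Z + b)
o(-8, 2)*Y(13) = (3 - 8 + 2)*0 = -3*0 = 0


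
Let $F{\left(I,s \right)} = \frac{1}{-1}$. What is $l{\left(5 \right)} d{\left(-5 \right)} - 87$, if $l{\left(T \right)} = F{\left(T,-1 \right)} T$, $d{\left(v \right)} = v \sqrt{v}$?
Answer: $-87 + 25 i \sqrt{5} \approx -87.0 + 55.902 i$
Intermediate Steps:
$d{\left(v \right)} = v^{\frac{3}{2}}$
$F{\left(I,s \right)} = -1$
$l{\left(T \right)} = - T$
$l{\left(5 \right)} d{\left(-5 \right)} - 87 = \left(-1\right) 5 \left(-5\right)^{\frac{3}{2}} - 87 = - 5 \left(- 5 i \sqrt{5}\right) - 87 = 25 i \sqrt{5} - 87 = -87 + 25 i \sqrt{5}$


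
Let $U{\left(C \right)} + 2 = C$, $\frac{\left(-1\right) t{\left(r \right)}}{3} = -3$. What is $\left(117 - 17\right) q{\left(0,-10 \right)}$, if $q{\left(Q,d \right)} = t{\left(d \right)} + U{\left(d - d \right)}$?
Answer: $700$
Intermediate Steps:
$t{\left(r \right)} = 9$ ($t{\left(r \right)} = \left(-3\right) \left(-3\right) = 9$)
$U{\left(C \right)} = -2 + C$
$q{\left(Q,d \right)} = 7$ ($q{\left(Q,d \right)} = 9 + \left(-2 + \left(d - d\right)\right) = 9 + \left(-2 + 0\right) = 9 - 2 = 7$)
$\left(117 - 17\right) q{\left(0,-10 \right)} = \left(117 - 17\right) 7 = 100 \cdot 7 = 700$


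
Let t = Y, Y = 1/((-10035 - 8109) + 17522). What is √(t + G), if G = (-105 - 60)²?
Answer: √10532916278/622 ≈ 165.00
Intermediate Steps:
Y = -1/622 (Y = 1/(-18144 + 17522) = 1/(-622) = -1/622 ≈ -0.0016077)
t = -1/622 ≈ -0.0016077
G = 27225 (G = (-165)² = 27225)
√(t + G) = √(-1/622 + 27225) = √(16933949/622) = √10532916278/622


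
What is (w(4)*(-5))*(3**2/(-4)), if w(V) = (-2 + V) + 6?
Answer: 90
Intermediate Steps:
w(V) = 4 + V
(w(4)*(-5))*(3**2/(-4)) = ((4 + 4)*(-5))*(3**2/(-4)) = (8*(-5))*(9*(-1/4)) = -40*(-9/4) = 90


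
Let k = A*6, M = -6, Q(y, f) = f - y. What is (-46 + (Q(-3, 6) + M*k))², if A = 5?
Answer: 47089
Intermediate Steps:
k = 30 (k = 5*6 = 30)
(-46 + (Q(-3, 6) + M*k))² = (-46 + ((6 - 1*(-3)) - 6*30))² = (-46 + ((6 + 3) - 180))² = (-46 + (9 - 180))² = (-46 - 171)² = (-217)² = 47089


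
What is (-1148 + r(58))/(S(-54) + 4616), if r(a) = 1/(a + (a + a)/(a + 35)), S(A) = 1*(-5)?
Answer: -6325387/25406610 ≈ -0.24897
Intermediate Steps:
S(A) = -5
r(a) = 1/(a + 2*a/(35 + a)) (r(a) = 1/(a + (2*a)/(35 + a)) = 1/(a + 2*a/(35 + a)))
(-1148 + r(58))/(S(-54) + 4616) = (-1148 + (35 + 58)/(58*(37 + 58)))/(-5 + 4616) = (-1148 + (1/58)*93/95)/4611 = (-1148 + (1/58)*(1/95)*93)*(1/4611) = (-1148 + 93/5510)*(1/4611) = -6325387/5510*1/4611 = -6325387/25406610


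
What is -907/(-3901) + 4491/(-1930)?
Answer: -15768881/7528930 ≈ -2.0944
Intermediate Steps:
-907/(-3901) + 4491/(-1930) = -907*(-1/3901) + 4491*(-1/1930) = 907/3901 - 4491/1930 = -15768881/7528930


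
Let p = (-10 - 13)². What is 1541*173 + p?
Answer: 267122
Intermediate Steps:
p = 529 (p = (-23)² = 529)
1541*173 + p = 1541*173 + 529 = 266593 + 529 = 267122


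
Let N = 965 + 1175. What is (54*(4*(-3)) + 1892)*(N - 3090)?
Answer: -1181800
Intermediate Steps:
N = 2140
(54*(4*(-3)) + 1892)*(N - 3090) = (54*(4*(-3)) + 1892)*(2140 - 3090) = (54*(-12) + 1892)*(-950) = (-648 + 1892)*(-950) = 1244*(-950) = -1181800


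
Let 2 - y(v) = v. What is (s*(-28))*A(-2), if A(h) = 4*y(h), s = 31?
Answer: -13888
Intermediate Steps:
y(v) = 2 - v
A(h) = 8 - 4*h (A(h) = 4*(2 - h) = 8 - 4*h)
(s*(-28))*A(-2) = (31*(-28))*(8 - 4*(-2)) = -868*(8 + 8) = -868*16 = -13888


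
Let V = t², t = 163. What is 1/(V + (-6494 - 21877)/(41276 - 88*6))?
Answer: 40748/1082605241 ≈ 3.7639e-5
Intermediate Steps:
V = 26569 (V = 163² = 26569)
1/(V + (-6494 - 21877)/(41276 - 88*6)) = 1/(26569 + (-6494 - 21877)/(41276 - 88*6)) = 1/(26569 - 28371/(41276 - 528)) = 1/(26569 - 28371/40748) = 1/(1082605241/40748) = 40748/1082605241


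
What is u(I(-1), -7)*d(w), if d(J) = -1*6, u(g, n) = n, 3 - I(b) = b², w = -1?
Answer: 42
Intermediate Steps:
I(b) = 3 - b²
d(J) = -6
u(I(-1), -7)*d(w) = -7*(-6) = 42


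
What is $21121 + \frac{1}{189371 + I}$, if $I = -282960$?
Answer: $\frac{1976693268}{93589} \approx 21121.0$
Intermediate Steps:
$21121 + \frac{1}{189371 + I} = 21121 + \frac{1}{189371 - 282960} = 21121 + \frac{1}{-93589} = 21121 - \frac{1}{93589} = \frac{1976693268}{93589}$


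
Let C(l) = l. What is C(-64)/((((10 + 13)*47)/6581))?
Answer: -421184/1081 ≈ -389.62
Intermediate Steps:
C(-64)/((((10 + 13)*47)/6581)) = -64*6581/(47*(10 + 13)) = -64/((23*47)*(1/6581)) = -64/(1081*(1/6581)) = -64/1081/6581 = -64*6581/1081 = -421184/1081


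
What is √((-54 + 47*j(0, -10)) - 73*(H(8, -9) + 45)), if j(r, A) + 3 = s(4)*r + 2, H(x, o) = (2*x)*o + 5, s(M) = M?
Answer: √6761 ≈ 82.225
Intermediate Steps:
H(x, o) = 5 + 2*o*x (H(x, o) = 2*o*x + 5 = 5 + 2*o*x)
j(r, A) = -1 + 4*r (j(r, A) = -3 + (4*r + 2) = -3 + (2 + 4*r) = -1 + 4*r)
√((-54 + 47*j(0, -10)) - 73*(H(8, -9) + 45)) = √((-54 + 47*(-1 + 4*0)) - 73*((5 + 2*(-9)*8) + 45)) = √((-54 + 47*(-1 + 0)) - 73*((5 - 144) + 45)) = √((-54 + 47*(-1)) - 73*(-139 + 45)) = √((-54 - 47) - 73*(-94)) = √(-101 + 6862) = √6761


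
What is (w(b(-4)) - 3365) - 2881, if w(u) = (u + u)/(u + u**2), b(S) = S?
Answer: -18740/3 ≈ -6246.7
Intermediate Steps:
w(u) = 2*u/(u + u**2) (w(u) = (2*u)/(u + u**2) = 2*u/(u + u**2))
(w(b(-4)) - 3365) - 2881 = (2/(1 - 4) - 3365) - 2881 = (2/(-3) - 3365) - 2881 = (2*(-1/3) - 3365) - 2881 = (-2/3 - 3365) - 2881 = -10097/3 - 2881 = -18740/3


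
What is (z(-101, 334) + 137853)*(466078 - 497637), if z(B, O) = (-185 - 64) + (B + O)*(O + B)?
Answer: -6055951187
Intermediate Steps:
z(B, O) = -249 + (B + O)² (z(B, O) = -249 + (B + O)*(B + O) = -249 + (B + O)²)
(z(-101, 334) + 137853)*(466078 - 497637) = ((-249 + (-101 + 334)²) + 137853)*(466078 - 497637) = ((-249 + 233²) + 137853)*(-31559) = ((-249 + 54289) + 137853)*(-31559) = (54040 + 137853)*(-31559) = 191893*(-31559) = -6055951187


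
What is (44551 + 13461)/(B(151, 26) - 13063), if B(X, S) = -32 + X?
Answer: -14503/3236 ≈ -4.4818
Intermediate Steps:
(44551 + 13461)/(B(151, 26) - 13063) = (44551 + 13461)/((-32 + 151) - 13063) = 58012/(119 - 13063) = 58012/(-12944) = 58012*(-1/12944) = -14503/3236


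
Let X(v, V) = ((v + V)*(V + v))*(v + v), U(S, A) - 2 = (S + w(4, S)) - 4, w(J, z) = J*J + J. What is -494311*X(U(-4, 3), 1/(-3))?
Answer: -23266230148/9 ≈ -2.5851e+9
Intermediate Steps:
w(J, z) = J + J² (w(J, z) = J² + J = J + J²)
U(S, A) = 18 + S (U(S, A) = 2 + ((S + 4*(1 + 4)) - 4) = 2 + ((S + 4*5) - 4) = 2 + ((S + 20) - 4) = 2 + ((20 + S) - 4) = 2 + (16 + S) = 18 + S)
X(v, V) = 2*v*(V + v)² (X(v, V) = ((V + v)*(V + v))*(2*v) = (V + v)²*(2*v) = 2*v*(V + v)²)
-494311*X(U(-4, 3), 1/(-3)) = -988622*(18 - 4)*(1/(-3) + (18 - 4))² = -988622*14*(-⅓ + 14)² = -988622*14*(41/3)² = -988622*14*1681/9 = -494311*47068/9 = -23266230148/9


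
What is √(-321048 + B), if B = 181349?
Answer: 7*I*√2851 ≈ 373.76*I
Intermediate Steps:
√(-321048 + B) = √(-321048 + 181349) = √(-139699) = 7*I*√2851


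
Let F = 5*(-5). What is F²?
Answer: 625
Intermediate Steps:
F = -25
F² = (-25)² = 625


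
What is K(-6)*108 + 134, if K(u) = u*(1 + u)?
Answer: 3374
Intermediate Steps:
K(-6)*108 + 134 = -6*(1 - 6)*108 + 134 = -6*(-5)*108 + 134 = 30*108 + 134 = 3240 + 134 = 3374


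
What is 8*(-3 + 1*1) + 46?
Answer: 30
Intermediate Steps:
8*(-3 + 1*1) + 46 = 8*(-3 + 1) + 46 = 8*(-2) + 46 = -16 + 46 = 30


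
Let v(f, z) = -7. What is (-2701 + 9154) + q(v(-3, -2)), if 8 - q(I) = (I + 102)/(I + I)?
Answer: 90549/14 ≈ 6467.8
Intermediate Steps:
q(I) = 8 - (102 + I)/(2*I) (q(I) = 8 - (I + 102)/(I + I) = 8 - (102 + I)/(2*I))
(-2701 + 9154) + q(v(-3, -2)) = (-2701 + 9154) + (15/2 - 51/(-7)) = 6453 + (15/2 - 51*(-⅐)) = 6453 + (15/2 + 51/7) = 6453 + 207/14 = 90549/14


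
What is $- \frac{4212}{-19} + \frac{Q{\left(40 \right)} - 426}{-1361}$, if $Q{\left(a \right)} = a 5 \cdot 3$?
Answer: $\frac{5729226}{25859} \approx 221.56$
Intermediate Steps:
$Q{\left(a \right)} = 15 a$ ($Q{\left(a \right)} = 5 a 3 = 15 a$)
$- \frac{4212}{-19} + \frac{Q{\left(40 \right)} - 426}{-1361} = - \frac{4212}{-19} + \frac{15 \cdot 40 - 426}{-1361} = \left(-4212\right) \left(- \frac{1}{19}\right) + \left(600 - 426\right) \left(- \frac{1}{1361}\right) = \frac{4212}{19} + 174 \left(- \frac{1}{1361}\right) = \frac{4212}{19} - \frac{174}{1361} = \frac{5729226}{25859}$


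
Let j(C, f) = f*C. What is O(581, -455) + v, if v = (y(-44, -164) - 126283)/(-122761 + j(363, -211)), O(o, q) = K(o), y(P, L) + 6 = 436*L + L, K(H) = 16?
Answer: 3387621/199354 ≈ 16.993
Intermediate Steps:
y(P, L) = -6 + 437*L (y(P, L) = -6 + (436*L + L) = -6 + 437*L)
O(o, q) = 16
j(C, f) = C*f
v = 197957/199354 (v = ((-6 + 437*(-164)) - 126283)/(-122761 + 363*(-211)) = ((-6 - 71668) - 126283)/(-122761 - 76593) = (-71674 - 126283)/(-199354) = -197957*(-1/199354) = 197957/199354 ≈ 0.99299)
O(581, -455) + v = 16 + 197957/199354 = 3387621/199354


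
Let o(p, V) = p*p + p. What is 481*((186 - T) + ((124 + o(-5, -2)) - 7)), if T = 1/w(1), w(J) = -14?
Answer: 2175563/14 ≈ 1.5540e+5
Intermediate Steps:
o(p, V) = p + p**2 (o(p, V) = p**2 + p = p + p**2)
T = -1/14 (T = 1/(-14) = -1/14 ≈ -0.071429)
481*((186 - T) + ((124 + o(-5, -2)) - 7)) = 481*((186 - 1*(-1/14)) + ((124 - 5*(1 - 5)) - 7)) = 481*((186 + 1/14) + ((124 - 5*(-4)) - 7)) = 481*(2605/14 + ((124 + 20) - 7)) = 481*(2605/14 + (144 - 7)) = 481*(2605/14 + 137) = 481*(4523/14) = 2175563/14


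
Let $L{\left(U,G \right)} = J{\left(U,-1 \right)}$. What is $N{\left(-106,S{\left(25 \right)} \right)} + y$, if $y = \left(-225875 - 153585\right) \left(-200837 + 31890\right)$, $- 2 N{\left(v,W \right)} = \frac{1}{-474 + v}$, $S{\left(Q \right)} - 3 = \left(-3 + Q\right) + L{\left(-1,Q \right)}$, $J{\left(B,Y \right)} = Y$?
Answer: $\frac{74366009199201}{1160} \approx 6.4109 \cdot 10^{10}$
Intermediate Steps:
$L{\left(U,G \right)} = -1$
$S{\left(Q \right)} = -1 + Q$ ($S{\left(Q \right)} = 3 + \left(\left(-3 + Q\right) - 1\right) = 3 + \left(-4 + Q\right) = -1 + Q$)
$N{\left(v,W \right)} = - \frac{1}{2 \left(-474 + v\right)}$
$y = 64108628620$ ($y = \left(-379460\right) \left(-168947\right) = 64108628620$)
$N{\left(-106,S{\left(25 \right)} \right)} + y = - \frac{1}{-948 + 2 \left(-106\right)} + 64108628620 = - \frac{1}{-948 - 212} + 64108628620 = - \frac{1}{-1160} + 64108628620 = \left(-1\right) \left(- \frac{1}{1160}\right) + 64108628620 = \frac{1}{1160} + 64108628620 = \frac{74366009199201}{1160}$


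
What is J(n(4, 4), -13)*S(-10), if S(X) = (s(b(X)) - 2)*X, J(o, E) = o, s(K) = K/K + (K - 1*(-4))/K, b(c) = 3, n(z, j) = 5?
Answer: -200/3 ≈ -66.667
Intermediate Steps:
s(K) = 1 + (4 + K)/K (s(K) = 1 + (K + 4)/K = 1 + (4 + K)/K)
S(X) = 4*X/3 (S(X) = ((2 + 4/3) - 2)*X = (10/3 - 2)*X = 4*X/3)
J(n(4, 4), -13)*S(-10) = 5*((4/3)*(-10)) = 5*(-40/3) = -200/3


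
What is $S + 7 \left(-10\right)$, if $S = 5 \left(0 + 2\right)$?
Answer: $-60$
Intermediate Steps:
$S = 10$ ($S = 5 \cdot 2 = 10$)
$S + 7 \left(-10\right) = 10 + 7 \left(-10\right) = 10 - 70 = -60$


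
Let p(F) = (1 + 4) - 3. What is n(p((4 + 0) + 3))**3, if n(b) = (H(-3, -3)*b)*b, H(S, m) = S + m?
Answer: -13824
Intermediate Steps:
p(F) = 2 (p(F) = 5 - 3 = 2)
n(b) = -6*b**2 (n(b) = ((-3 - 3)*b)*b = (-6*b)*b = -6*b**2)
n(p((4 + 0) + 3))**3 = (-6*2**2)**3 = (-6*4)**3 = (-24)**3 = -13824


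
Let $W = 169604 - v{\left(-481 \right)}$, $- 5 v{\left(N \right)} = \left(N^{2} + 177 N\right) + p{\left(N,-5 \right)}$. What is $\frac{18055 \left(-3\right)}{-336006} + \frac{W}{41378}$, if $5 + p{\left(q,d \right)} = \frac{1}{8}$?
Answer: $\frac{460368677713}{92688375120} \approx 4.9668$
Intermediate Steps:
$p{\left(q,d \right)} = - \frac{39}{8}$ ($p{\left(q,d \right)} = -5 + \frac{1}{8} = - \frac{39}{8}$)
$v{\left(N \right)} = \frac{39}{40} - \frac{177 N}{5} - \frac{N^{2}}{5}$ ($v{\left(N \right)} = - \frac{\left(N^{2} + 177 N\right) - \frac{39}{8}}{5} = - \frac{- \frac{39}{8} + N^{2} + 177 N}{5} = \frac{39}{40} - \frac{177 N}{5} - \frac{N^{2}}{5}$)
$W = \frac{7953913}{40}$ ($W = 169604 - \left(\frac{39}{40} - - \frac{85137}{5} - \frac{\left(-481\right)^{2}}{5}\right) = 169604 - \left(\frac{39}{40} + \frac{85137}{5} - \frac{231361}{5}\right) = 169604 - - \frac{1169753}{40} = 169604 + \frac{1169753}{40} = \frac{7953913}{40} \approx 1.9885 \cdot 10^{5}$)
$\frac{18055 \left(-3\right)}{-336006} + \frac{W}{41378} = \frac{18055 \left(-3\right)}{-336006} + \frac{7953913}{40 \cdot 41378} = \left(-54165\right) \left(- \frac{1}{336006}\right) + \frac{7953913}{40} \cdot \frac{1}{41378} = \frac{18055}{112002} + \frac{7953913}{1655120} = \frac{460368677713}{92688375120}$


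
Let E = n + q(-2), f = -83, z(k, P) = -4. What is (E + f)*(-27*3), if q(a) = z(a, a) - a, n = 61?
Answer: 1944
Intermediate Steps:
q(a) = -4 - a
E = 59 (E = 61 + (-4 - 1*(-2)) = 61 + (-4 + 2) = 61 - 2 = 59)
(E + f)*(-27*3) = (59 - 83)*(-27*3) = -24*(-81) = 1944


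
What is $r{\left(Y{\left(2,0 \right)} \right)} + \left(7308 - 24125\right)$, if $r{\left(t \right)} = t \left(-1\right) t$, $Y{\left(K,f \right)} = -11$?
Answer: $-16938$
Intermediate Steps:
$r{\left(t \right)} = - t^{2}$ ($r{\left(t \right)} = - t t = - t^{2}$)
$r{\left(Y{\left(2,0 \right)} \right)} + \left(7308 - 24125\right) = - \left(-11\right)^{2} + \left(7308 - 24125\right) = \left(-1\right) 121 + \left(7308 - 24125\right) = -121 - 16817 = -16938$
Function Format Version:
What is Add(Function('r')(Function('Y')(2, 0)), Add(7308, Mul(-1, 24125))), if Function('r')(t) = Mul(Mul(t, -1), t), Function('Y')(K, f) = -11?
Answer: -16938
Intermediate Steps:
Function('r')(t) = Mul(-1, Pow(t, 2)) (Function('r')(t) = Mul(Mul(-1, t), t) = Mul(-1, Pow(t, 2)))
Add(Function('r')(Function('Y')(2, 0)), Add(7308, Mul(-1, 24125))) = Add(Mul(-1, Pow(-11, 2)), Add(7308, Mul(-1, 24125))) = Add(Mul(-1, 121), Add(7308, -24125)) = Add(-121, -16817) = -16938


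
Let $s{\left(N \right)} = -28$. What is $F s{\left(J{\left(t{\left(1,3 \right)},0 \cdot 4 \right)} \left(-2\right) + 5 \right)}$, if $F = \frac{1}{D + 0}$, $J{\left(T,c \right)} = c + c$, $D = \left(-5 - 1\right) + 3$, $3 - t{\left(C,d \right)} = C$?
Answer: $\frac{28}{3} \approx 9.3333$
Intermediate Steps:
$t{\left(C,d \right)} = 3 - C$
$D = -3$ ($D = -6 + 3 = -3$)
$J{\left(T,c \right)} = 2 c$
$F = - \frac{1}{3}$ ($F = \frac{1}{-3 + 0} = \frac{1}{-3} = - \frac{1}{3} \approx -0.33333$)
$F s{\left(J{\left(t{\left(1,3 \right)},0 \cdot 4 \right)} \left(-2\right) + 5 \right)} = \left(- \frac{1}{3}\right) \left(-28\right) = \frac{28}{3}$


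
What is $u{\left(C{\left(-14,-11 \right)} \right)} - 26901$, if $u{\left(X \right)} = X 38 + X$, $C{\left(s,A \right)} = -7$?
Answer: $-27174$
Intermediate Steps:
$u{\left(X \right)} = 39 X$ ($u{\left(X \right)} = 38 X + X = 39 X$)
$u{\left(C{\left(-14,-11 \right)} \right)} - 26901 = 39 \left(-7\right) - 26901 = -273 - 26901 = -27174$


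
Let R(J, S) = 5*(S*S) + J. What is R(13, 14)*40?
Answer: 39720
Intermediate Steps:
R(J, S) = J + 5*S² (R(J, S) = 5*S² + J = J + 5*S²)
R(13, 14)*40 = (13 + 5*14²)*40 = (13 + 5*196)*40 = (13 + 980)*40 = 993*40 = 39720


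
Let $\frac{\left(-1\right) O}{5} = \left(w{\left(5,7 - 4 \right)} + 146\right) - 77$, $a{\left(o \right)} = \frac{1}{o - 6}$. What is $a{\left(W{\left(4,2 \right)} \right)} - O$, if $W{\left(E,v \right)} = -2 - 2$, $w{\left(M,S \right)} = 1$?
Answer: $\frac{3499}{10} \approx 349.9$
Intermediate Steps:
$W{\left(E,v \right)} = -4$
$a{\left(o \right)} = \frac{1}{-6 + o}$
$O = -350$ ($O = - 5 \left(\left(1 + 146\right) - 77\right) = - 5 \left(147 - 77\right) = \left(-5\right) 70 = -350$)
$a{\left(W{\left(4,2 \right)} \right)} - O = \frac{1}{-6 - 4} - -350 = \frac{1}{-10} + 350 = - \frac{1}{10} + 350 = \frac{3499}{10}$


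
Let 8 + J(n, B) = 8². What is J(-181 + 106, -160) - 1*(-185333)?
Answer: 185389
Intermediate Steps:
J(n, B) = 56 (J(n, B) = -8 + 8² = -8 + 64 = 56)
J(-181 + 106, -160) - 1*(-185333) = 56 - 1*(-185333) = 56 + 185333 = 185389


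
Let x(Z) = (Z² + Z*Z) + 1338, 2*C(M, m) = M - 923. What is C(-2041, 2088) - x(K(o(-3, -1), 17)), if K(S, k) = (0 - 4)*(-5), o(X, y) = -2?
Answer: -3620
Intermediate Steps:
C(M, m) = -923/2 + M/2 (C(M, m) = (M - 923)/2 = (-923 + M)/2 = -923/2 + M/2)
K(S, k) = 20 (K(S, k) = -4*(-5) = 20)
x(Z) = 1338 + 2*Z² (x(Z) = (Z² + Z²) + 1338 = 2*Z² + 1338 = 1338 + 2*Z²)
C(-2041, 2088) - x(K(o(-3, -1), 17)) = (-923/2 + (½)*(-2041)) - (1338 + 2*20²) = (-923/2 - 2041/2) - (1338 + 2*400) = -1482 - (1338 + 800) = -1482 - 1*2138 = -1482 - 2138 = -3620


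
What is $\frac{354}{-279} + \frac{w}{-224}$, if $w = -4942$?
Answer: $\frac{30941}{1488} \approx 20.794$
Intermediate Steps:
$\frac{354}{-279} + \frac{w}{-224} = \frac{354}{-279} - \frac{4942}{-224} = 354 \left(- \frac{1}{279}\right) - - \frac{353}{16} = - \frac{118}{93} + \frac{353}{16} = \frac{30941}{1488}$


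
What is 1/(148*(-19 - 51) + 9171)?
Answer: -1/1189 ≈ -0.00084104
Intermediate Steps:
1/(148*(-19 - 51) + 9171) = 1/(148*(-70) + 9171) = 1/(-10360 + 9171) = 1/(-1189) = -1/1189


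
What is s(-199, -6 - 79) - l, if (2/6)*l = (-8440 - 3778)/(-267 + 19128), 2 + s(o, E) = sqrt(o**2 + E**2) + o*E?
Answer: 106344249/6287 + sqrt(46826) ≈ 17131.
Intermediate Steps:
s(o, E) = -2 + sqrt(E**2 + o**2) + E*o (s(o, E) = -2 + (sqrt(o**2 + E**2) + o*E) = -2 + (sqrt(E**2 + o**2) + E*o) = -2 + sqrt(E**2 + o**2) + E*o)
l = -12218/6287 (l = 3*((-8440 - 3778)/(-267 + 19128)) = 3*(-12218/18861) = -12218/6287 ≈ -1.9434)
s(-199, -6 - 79) - l = (-2 + sqrt((-6 - 79)**2 + (-199)**2) + (-6 - 79)*(-199)) - 1*(-12218/6287) = (-2 + sqrt((-85)**2 + 39601) - 85*(-199)) + 12218/6287 = (-2 + sqrt(7225 + 39601) + 16915) + 12218/6287 = (-2 + sqrt(46826) + 16915) + 12218/6287 = (16913 + sqrt(46826)) + 12218/6287 = 106344249/6287 + sqrt(46826)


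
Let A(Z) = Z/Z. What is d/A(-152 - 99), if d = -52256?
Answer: -52256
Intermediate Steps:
A(Z) = 1
d/A(-152 - 99) = -52256/1 = -52256*1 = -52256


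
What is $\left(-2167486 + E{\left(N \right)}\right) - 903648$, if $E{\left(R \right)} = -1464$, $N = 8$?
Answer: $-3072598$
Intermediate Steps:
$\left(-2167486 + E{\left(N \right)}\right) - 903648 = \left(-2167486 - 1464\right) - 903648 = -2168950 - 903648 = -3072598$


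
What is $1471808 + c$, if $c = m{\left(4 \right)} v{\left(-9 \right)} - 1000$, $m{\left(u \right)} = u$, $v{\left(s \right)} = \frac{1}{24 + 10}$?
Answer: $\frac{25003738}{17} \approx 1.4708 \cdot 10^{6}$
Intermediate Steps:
$v{\left(s \right)} = \frac{1}{34}$
$c = - \frac{16998}{17}$ ($c = 4 \cdot \frac{1}{34} - 1000 = \frac{2}{17} - 1000 = - \frac{16998}{17} \approx -999.88$)
$1471808 + c = 1471808 - \frac{16998}{17} = \frac{25003738}{17}$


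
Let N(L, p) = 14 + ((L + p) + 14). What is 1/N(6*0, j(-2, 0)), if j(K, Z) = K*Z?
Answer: 1/28 ≈ 0.035714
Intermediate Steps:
N(L, p) = 28 + L + p (N(L, p) = 14 + (14 + L + p) = 28 + L + p)
1/N(6*0, j(-2, 0)) = 1/(28 + 6*0 - 2*0) = 1/(28 + 0 + 0) = 1/28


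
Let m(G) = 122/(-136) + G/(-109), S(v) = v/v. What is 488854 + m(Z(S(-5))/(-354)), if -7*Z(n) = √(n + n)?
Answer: 33242011/68 - √2/270102 ≈ 4.8885e+5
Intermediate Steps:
S(v) = 1
Z(n) = -√2*√n/7 (Z(n) = -√(n + n)/7 = -√2*√n/7)
m(G) = -61/68 - G/109 (m(G) = 122*(-1/136) + G*(-1/109) = -61/68 - G/109)
488854 + m(Z(S(-5))/(-354)) = 488854 + (-61/68 - (-√2*√1/7)/(109*(-354))) = 488854 + (-61/68 - (-⅐*√2*1)*(-1)/(109*354)) = 488854 + (-61/68 - (-√2/7)*(-1)/(109*354)) = 488854 + (-61/68 - √2/270102) = 33242011/68 - √2/270102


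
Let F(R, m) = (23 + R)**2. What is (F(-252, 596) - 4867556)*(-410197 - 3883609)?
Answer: 20675169677690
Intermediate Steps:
(F(-252, 596) - 4867556)*(-410197 - 3883609) = ((23 - 252)**2 - 4867556)*(-410197 - 3883609) = ((-229)**2 - 4867556)*(-4293806) = (52441 - 4867556)*(-4293806) = -4815115*(-4293806) = 20675169677690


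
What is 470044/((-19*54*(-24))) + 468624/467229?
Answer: 1013849059/50460732 ≈ 20.092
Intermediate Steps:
470044/((-19*54*(-24))) + 468624/467229 = 470044/((-1026*(-24))) + 468624*(1/467229) = 470044/24624 + 156208/155743 = 470044*(1/24624) + 156208/155743 = 117511/6156 + 156208/155743 = 1013849059/50460732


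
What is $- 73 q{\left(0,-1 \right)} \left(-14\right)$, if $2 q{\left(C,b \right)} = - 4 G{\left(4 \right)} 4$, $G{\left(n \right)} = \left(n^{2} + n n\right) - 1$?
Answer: $-253456$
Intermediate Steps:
$G{\left(n \right)} = -1 + 2 n^{2}$ ($G{\left(n \right)} = \left(n^{2} + n^{2}\right) - 1 = 2 n^{2} - 1 = -1 + 2 n^{2}$)
$q{\left(C,b \right)} = -248$ ($q{\left(C,b \right)} = \frac{- 4 \left(-1 + 2 \cdot 4^{2}\right) 4}{2} = \frac{- 4 \left(-1 + 2 \cdot 16\right) 4}{2} = \frac{- 4 \left(-1 + 32\right) 4}{2} = \frac{\left(-4\right) 31 \cdot 4}{2} = \frac{\left(-124\right) 4}{2} = \frac{1}{2} \left(-496\right) = -248$)
$- 73 q{\left(0,-1 \right)} \left(-14\right) = \left(-73\right) \left(-248\right) \left(-14\right) = 18104 \left(-14\right) = -253456$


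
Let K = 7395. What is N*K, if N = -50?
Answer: -369750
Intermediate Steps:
N*K = -50*7395 = -369750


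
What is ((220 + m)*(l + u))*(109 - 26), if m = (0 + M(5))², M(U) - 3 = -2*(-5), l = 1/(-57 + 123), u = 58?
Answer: 123626923/66 ≈ 1.8731e+6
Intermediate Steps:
l = 1/66 ≈ 0.015152
M(U) = 13 (M(U) = 3 - 2*(-5) = 3 + 10 = 13)
m = 169 (m = (0 + 13)² = 13² = 169)
((220 + m)*(l + u))*(109 - 26) = ((220 + 169)*(1/66 + 58))*(109 - 26) = (389*(3829/66))*83 = (1489481/66)*83 = 123626923/66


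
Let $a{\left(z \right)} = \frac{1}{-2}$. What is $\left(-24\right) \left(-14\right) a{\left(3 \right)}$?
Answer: $-168$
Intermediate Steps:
$a{\left(z \right)} = - \frac{1}{2}$
$\left(-24\right) \left(-14\right) a{\left(3 \right)} = \left(-24\right) \left(-14\right) \left(- \frac{1}{2}\right) = 336 \left(- \frac{1}{2}\right) = -168$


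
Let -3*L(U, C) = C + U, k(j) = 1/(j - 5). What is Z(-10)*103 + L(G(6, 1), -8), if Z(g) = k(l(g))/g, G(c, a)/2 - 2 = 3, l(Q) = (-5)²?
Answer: -709/600 ≈ -1.1817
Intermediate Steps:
l(Q) = 25
G(c, a) = 10 (G(c, a) = 4 + 2*3 = 4 + 6 = 10)
k(j) = 1/(-5 + j)
L(U, C) = -C/3 - U/3 (L(U, C) = -(C + U)/3 = -C/3 - U/3)
Z(g) = 1/(20*g) (Z(g) = 1/((-5 + 25)*g) = 1/(20*g))
Z(-10)*103 + L(G(6, 1), -8) = ((1/20)/(-10))*103 + (-⅓*(-8) - ⅓*10) = ((1/20)*(-⅒))*103 + (8/3 - 10/3) = -1/200*103 - ⅔ = -103/200 - ⅔ = -709/600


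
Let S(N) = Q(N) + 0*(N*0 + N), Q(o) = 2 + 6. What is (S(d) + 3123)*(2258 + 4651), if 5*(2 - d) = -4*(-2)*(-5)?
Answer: 21632079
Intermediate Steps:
Q(o) = 8
d = 10 (d = 2 - (-4*(-2))*(-5)/5 = 2 - 8*(-5)/5 = 2 - 1/5*(-40) = 2 + 8 = 10)
S(N) = 8 (S(N) = 8 + 0*(N*0 + N) = 8 + 0*(0 + N) = 8 + 0*N = 8 + 0 = 8)
(S(d) + 3123)*(2258 + 4651) = (8 + 3123)*(2258 + 4651) = 3131*6909 = 21632079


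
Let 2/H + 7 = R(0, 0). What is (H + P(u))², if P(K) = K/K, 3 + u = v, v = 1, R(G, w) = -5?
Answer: 25/36 ≈ 0.69444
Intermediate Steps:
H = -⅙ (H = 2/(-7 - 5) = 2/(-12) = 2*(-1/12) = -⅙ ≈ -0.16667)
u = -2 (u = -3 + 1 = -2)
P(K) = 1
(H + P(u))² = (-⅙ + 1)² = (⅚)² = 25/36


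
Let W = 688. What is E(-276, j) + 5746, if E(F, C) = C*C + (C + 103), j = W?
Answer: 479881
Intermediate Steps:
j = 688
E(F, C) = 103 + C + C² (E(F, C) = C² + (103 + C) = 103 + C + C²)
E(-276, j) + 5746 = (103 + 688 + 688²) + 5746 = (103 + 688 + 473344) + 5746 = 474135 + 5746 = 479881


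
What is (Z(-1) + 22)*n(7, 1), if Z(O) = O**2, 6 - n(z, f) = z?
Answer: -23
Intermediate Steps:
n(z, f) = 6 - z
(Z(-1) + 22)*n(7, 1) = ((-1)**2 + 22)*(6 - 1*7) = (1 + 22)*(6 - 7) = 23*(-1) = -23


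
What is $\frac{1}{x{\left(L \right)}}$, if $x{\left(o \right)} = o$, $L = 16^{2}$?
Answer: $\frac{1}{256} \approx 0.0039063$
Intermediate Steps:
$L = 256$
$\frac{1}{x{\left(L \right)}} = \frac{1}{256}$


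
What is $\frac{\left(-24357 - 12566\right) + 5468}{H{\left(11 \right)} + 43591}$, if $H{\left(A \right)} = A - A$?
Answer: $- \frac{31455}{43591} \approx -0.72159$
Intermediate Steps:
$H{\left(A \right)} = 0$
$\frac{\left(-24357 - 12566\right) + 5468}{H{\left(11 \right)} + 43591} = \frac{\left(-24357 - 12566\right) + 5468}{0 + 43591} = \frac{-36923 + 5468}{43591} = \left(-31455\right) \frac{1}{43591} = - \frac{31455}{43591}$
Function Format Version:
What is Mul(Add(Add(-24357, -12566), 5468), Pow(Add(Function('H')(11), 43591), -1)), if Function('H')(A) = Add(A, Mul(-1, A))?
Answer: Rational(-31455, 43591) ≈ -0.72159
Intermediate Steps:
Function('H')(A) = 0
Mul(Add(Add(-24357, -12566), 5468), Pow(Add(Function('H')(11), 43591), -1)) = Mul(Add(Add(-24357, -12566), 5468), Pow(Add(0, 43591), -1)) = Mul(Add(-36923, 5468), Pow(43591, -1)) = Mul(-31455, Rational(1, 43591)) = Rational(-31455, 43591)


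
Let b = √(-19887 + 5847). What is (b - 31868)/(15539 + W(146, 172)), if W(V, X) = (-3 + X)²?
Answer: -7967/11025 + I*√390/7350 ≈ -0.72263 + 0.0026869*I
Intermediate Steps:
b = 6*I*√390 (b = √(-14040) = 6*I*√390 ≈ 118.49*I)
(b - 31868)/(15539 + W(146, 172)) = (6*I*√390 - 31868)/(15539 + (-3 + 172)²) = (-31868 + 6*I*√390)/(15539 + 169²) = (-31868 + 6*I*√390)/(15539 + 28561) = (-31868 + 6*I*√390)/44100 = (-31868 + 6*I*√390)*(1/44100) = -7967/11025 + I*√390/7350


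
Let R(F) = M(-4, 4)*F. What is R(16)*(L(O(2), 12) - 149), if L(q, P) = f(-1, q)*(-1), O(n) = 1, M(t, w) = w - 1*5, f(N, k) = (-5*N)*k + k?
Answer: 2480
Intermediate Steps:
f(N, k) = k - 5*N*k (f(N, k) = -5*N*k + k = k - 5*N*k)
M(t, w) = -5 + w (M(t, w) = w - 5 = -5 + w)
R(F) = -F (R(F) = (-5 + 4)*F = -F)
L(q, P) = -6*q (L(q, P) = (q*(1 - 5*(-1)))*(-1) = (q*(1 + 5))*(-1) = (q*6)*(-1) = (6*q)*(-1) = -6*q)
R(16)*(L(O(2), 12) - 149) = (-1*16)*(-6*1 - 149) = -16*(-6 - 149) = -16*(-155) = 2480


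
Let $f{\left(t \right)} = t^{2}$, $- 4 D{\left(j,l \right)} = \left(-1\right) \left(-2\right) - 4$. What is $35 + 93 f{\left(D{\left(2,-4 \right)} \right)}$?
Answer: $\frac{233}{4} \approx 58.25$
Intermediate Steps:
$D{\left(j,l \right)} = \frac{1}{2}$ ($D{\left(j,l \right)} = - \frac{\left(-1\right) \left(-2\right) - 4}{4} = - \frac{2 - 4}{4} = \left(- \frac{1}{4}\right) \left(-2\right) = \frac{1}{2}$)
$35 + 93 f{\left(D{\left(2,-4 \right)} \right)} = 35 + \frac{93}{4} = \frac{233}{4}$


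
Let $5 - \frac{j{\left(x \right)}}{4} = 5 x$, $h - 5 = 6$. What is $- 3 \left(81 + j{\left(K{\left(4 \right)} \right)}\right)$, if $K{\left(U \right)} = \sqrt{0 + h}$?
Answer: $-303 + 60 \sqrt{11} \approx -104.0$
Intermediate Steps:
$h = 11$ ($h = 5 + 6 = 11$)
$K{\left(U \right)} = \sqrt{11}$ ($K{\left(U \right)} = \sqrt{0 + 11} = \sqrt{11}$)
$j{\left(x \right)} = 20 - 20 x$ ($j{\left(x \right)} = 20 - 4 \cdot 5 x = 20 - 20 x$)
$- 3 \left(81 + j{\left(K{\left(4 \right)} \right)}\right) = - 3 \left(81 + \left(20 - 20 \sqrt{11}\right)\right) = - 3 \left(101 - 20 \sqrt{11}\right) = -303 + 60 \sqrt{11}$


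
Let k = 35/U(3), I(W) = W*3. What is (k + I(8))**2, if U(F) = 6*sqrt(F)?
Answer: 63433/108 + 280*sqrt(3)/3 ≈ 749.00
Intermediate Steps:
I(W) = 3*W
k = 35*sqrt(3)/18 (k = 35/((6*sqrt(3))) = 35*(sqrt(3)/18) = 35*sqrt(3)/18 ≈ 3.3679)
(k + I(8))**2 = (35*sqrt(3)/18 + 3*8)**2 = (35*sqrt(3)/18 + 24)**2 = (24 + 35*sqrt(3)/18)**2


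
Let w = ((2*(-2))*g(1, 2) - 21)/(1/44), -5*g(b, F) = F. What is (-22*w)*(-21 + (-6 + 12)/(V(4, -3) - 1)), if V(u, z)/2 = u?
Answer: -13239336/35 ≈ -3.7827e+5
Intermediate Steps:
V(u, z) = 2*u
g(b, F) = -F/5
w = -4268/5 (w = ((2*(-2))*(-⅕*2) - 21)/(1/44) = (-4*(-⅖) - 21)/(1/44) = (8/5 - 21)*44 = -97/5*44 = -4268/5 ≈ -853.60)
(-22*w)*(-21 + (-6 + 12)/(V(4, -3) - 1)) = (-22*(-4268/5))*(-21 + (-6 + 12)/(2*4 - 1)) = 93896*(-21 + 6/(8 - 1))/5 = 93896*(-21 + 6/7)/5 = (93896/5)*(-141/7) = -13239336/35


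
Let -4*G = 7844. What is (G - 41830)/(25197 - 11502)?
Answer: -1327/415 ≈ -3.1976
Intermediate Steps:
G = -1961 (G = -1/4*7844 = -1961)
(G - 41830)/(25197 - 11502) = (-1961 - 41830)/(25197 - 11502) = -43791/13695 = -43791*1/13695 = -1327/415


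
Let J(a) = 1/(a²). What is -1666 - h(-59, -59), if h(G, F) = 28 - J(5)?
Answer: -42349/25 ≈ -1694.0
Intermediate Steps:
J(a) = a⁻²
h(G, F) = 699/25 (h(G, F) = 28 - 1/5² = 28 - 1*1/25 = 28 - 1/25 = 699/25)
-1666 - h(-59, -59) = -1666 - 1*699/25 = -1666 - 699/25 = -42349/25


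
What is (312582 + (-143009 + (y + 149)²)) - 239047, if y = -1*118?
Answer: -68513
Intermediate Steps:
y = -118
(312582 + (-143009 + (y + 149)²)) - 239047 = (312582 + (-143009 + (-118 + 149)²)) - 239047 = (312582 + (-143009 + 31²)) - 239047 = (312582 + (-143009 + 961)) - 239047 = (312582 - 142048) - 239047 = 170534 - 239047 = -68513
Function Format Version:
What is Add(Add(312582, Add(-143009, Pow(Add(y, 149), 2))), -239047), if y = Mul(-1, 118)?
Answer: -68513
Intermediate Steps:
y = -118
Add(Add(312582, Add(-143009, Pow(Add(y, 149), 2))), -239047) = Add(Add(312582, Add(-143009, Pow(Add(-118, 149), 2))), -239047) = Add(Add(312582, Add(-143009, Pow(31, 2))), -239047) = Add(Add(312582, Add(-143009, 961)), -239047) = Add(Add(312582, -142048), -239047) = Add(170534, -239047) = -68513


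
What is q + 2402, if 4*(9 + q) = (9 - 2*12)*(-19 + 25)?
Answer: 4741/2 ≈ 2370.5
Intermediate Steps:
q = -63/2 (q = -9 + ((9 - 2*12)*(-19 + 25))/4 = -9 + ((9 - 24)*6)/4 = -9 + (-15*6)/4 = -9 + (1/4)*(-90) = -9 - 45/2 = -63/2 ≈ -31.500)
q + 2402 = -63/2 + 2402 = 4741/2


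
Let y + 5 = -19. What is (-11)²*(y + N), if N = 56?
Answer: 3872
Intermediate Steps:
y = -24 (y = -5 - 19 = -24)
(-11)²*(y + N) = (-11)²*(-24 + 56) = 121*32 = 3872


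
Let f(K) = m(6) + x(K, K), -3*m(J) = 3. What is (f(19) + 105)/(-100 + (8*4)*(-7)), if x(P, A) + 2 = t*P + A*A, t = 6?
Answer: -577/324 ≈ -1.7809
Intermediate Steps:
m(J) = -1 (m(J) = -1/3*3 = -1)
x(P, A) = -2 + A**2 + 6*P (x(P, A) = -2 + (6*P + A*A) = -2 + (6*P + A**2) = -2 + (A**2 + 6*P) = -2 + A**2 + 6*P)
f(K) = -3 + K**2 + 6*K (f(K) = -1 + (-2 + K**2 + 6*K) = -3 + K**2 + 6*K)
(f(19) + 105)/(-100 + (8*4)*(-7)) = ((-3 + 19**2 + 6*19) + 105)/(-100 + (8*4)*(-7)) = ((-3 + 361 + 114) + 105)/(-100 + 32*(-7)) = (472 + 105)/(-100 - 224) = 577/(-324) = 577*(-1/324) = -577/324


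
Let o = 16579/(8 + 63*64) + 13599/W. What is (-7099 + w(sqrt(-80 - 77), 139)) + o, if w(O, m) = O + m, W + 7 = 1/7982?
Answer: -2008663805453/225726920 + I*sqrt(157) ≈ -8898.6 + 12.53*I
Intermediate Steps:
W = -55873/7982 (W = -7 + 1/7982 = -55873/7982 ≈ -6.9999)
o = -437604442253/225726920 (o = 16579/(8 + 63*64) + 13599/(-55873/7982) = 16579/(8 + 4032) + 13599*(-7982/55873) = 16579/4040 - 108547218/55873 = -437604442253/225726920 ≈ -1938.6)
(-7099 + w(sqrt(-80 - 77), 139)) + o = (-7099 + (sqrt(-80 - 77) + 139)) - 437604442253/225726920 = (-7099 + (sqrt(-157) + 139)) - 437604442253/225726920 = (-7099 + (I*sqrt(157) + 139)) - 437604442253/225726920 = (-7099 + (139 + I*sqrt(157))) - 437604442253/225726920 = (-6960 + I*sqrt(157)) - 437604442253/225726920 = -2008663805453/225726920 + I*sqrt(157)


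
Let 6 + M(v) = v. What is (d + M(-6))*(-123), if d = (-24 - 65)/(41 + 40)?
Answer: 43501/27 ≈ 1611.1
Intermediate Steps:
d = -89/81 ≈ -1.0988
M(v) = -6 + v
(d + M(-6))*(-123) = (-89/81 + (-6 - 6))*(-123) = (-89/81 - 12)*(-123) = -1061/81*(-123) = 43501/27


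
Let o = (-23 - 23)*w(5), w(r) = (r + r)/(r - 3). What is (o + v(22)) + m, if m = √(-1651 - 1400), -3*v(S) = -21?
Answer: -223 + 3*I*√339 ≈ -223.0 + 55.236*I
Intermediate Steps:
v(S) = 7 (v(S) = -⅓*(-21) = 7)
m = 3*I*√339 (m = √(-3051) = 3*I*√339 ≈ 55.236*I)
w(r) = 2*r/(-3 + r) (w(r) = (2*r)/(-3 + r) = 2*r/(-3 + r))
o = -230 (o = (-23 - 23)*(2*5/(-3 + 5)) = -92*5/2 = -46*5 = -230)
(o + v(22)) + m = (-230 + 7) + 3*I*√339 = -223 + 3*I*√339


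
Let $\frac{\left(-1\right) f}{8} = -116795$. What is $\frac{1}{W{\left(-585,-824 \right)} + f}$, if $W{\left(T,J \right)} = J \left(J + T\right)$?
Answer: $\frac{1}{2095376} \approx 4.7724 \cdot 10^{-7}$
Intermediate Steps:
$f = 934360$ ($f = \left(-8\right) \left(-116795\right) = 934360$)
$\frac{1}{W{\left(-585,-824 \right)} + f} = \frac{1}{- 824 \left(-824 - 585\right) + 934360} = \frac{1}{\left(-824\right) \left(-1409\right) + 934360} = \frac{1}{1161016 + 934360} = \frac{1}{2095376}$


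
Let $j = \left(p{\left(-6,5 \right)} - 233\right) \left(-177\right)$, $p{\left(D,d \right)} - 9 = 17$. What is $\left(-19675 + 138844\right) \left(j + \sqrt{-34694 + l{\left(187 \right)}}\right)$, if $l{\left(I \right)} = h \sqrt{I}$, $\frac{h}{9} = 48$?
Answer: $4366232991 + 119169 \sqrt{-34694 + 432 \sqrt{187}} \approx 4.3662 \cdot 10^{9} + 2.0219 \cdot 10^{7} i$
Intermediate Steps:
$h = 432$ ($h = 9 \cdot 48 = 432$)
$p{\left(D,d \right)} = 26$ ($p{\left(D,d \right)} = 9 + 17 = 26$)
$l{\left(I \right)} = 432 \sqrt{I}$
$j = 36639$ ($j = \left(26 - 233\right) \left(-177\right) = \left(-207\right) \left(-177\right) = 36639$)
$\left(-19675 + 138844\right) \left(j + \sqrt{-34694 + l{\left(187 \right)}}\right) = \left(-19675 + 138844\right) \left(36639 + \sqrt{-34694 + 432 \sqrt{187}}\right) = 119169 \left(36639 + \sqrt{-34694 + 432 \sqrt{187}}\right) = 4366232991 + 119169 \sqrt{-34694 + 432 \sqrt{187}}$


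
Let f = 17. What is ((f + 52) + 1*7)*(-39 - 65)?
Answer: -7904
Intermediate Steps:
((f + 52) + 1*7)*(-39 - 65) = ((17 + 52) + 1*7)*(-39 - 65) = (69 + 7)*(-104) = 76*(-104) = -7904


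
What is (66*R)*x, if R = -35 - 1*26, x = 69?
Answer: -277794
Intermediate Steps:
R = -61 (R = -35 - 26 = -61)
(66*R)*x = (66*(-61))*69 = -4026*69 = -277794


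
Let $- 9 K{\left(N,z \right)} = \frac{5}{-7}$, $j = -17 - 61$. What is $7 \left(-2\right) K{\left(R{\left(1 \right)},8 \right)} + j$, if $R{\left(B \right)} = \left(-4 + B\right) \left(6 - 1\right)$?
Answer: $- \frac{712}{9} \approx -79.111$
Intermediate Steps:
$R{\left(B \right)} = -20 + 5 B$ ($R{\left(B \right)} = \left(-4 + B\right) 5 = -20 + 5 B$)
$j = -78$ ($j = -17 - 61 = -78$)
$K{\left(N,z \right)} = \frac{5}{63}$ ($K{\left(N,z \right)} = - \frac{5 \frac{1}{-7}}{9} = - \frac{5 \left(- \frac{1}{7}\right)}{9} = \left(- \frac{1}{9}\right) \left(- \frac{5}{7}\right) = \frac{5}{63}$)
$7 \left(-2\right) K{\left(R{\left(1 \right)},8 \right)} + j = 7 \left(-2\right) \frac{5}{63} - 78 = \left(-14\right) \frac{5}{63} - 78 = - \frac{10}{9} - 78 = - \frac{712}{9}$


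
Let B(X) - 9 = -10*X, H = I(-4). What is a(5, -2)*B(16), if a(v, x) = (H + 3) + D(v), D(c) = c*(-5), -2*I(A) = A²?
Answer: 4530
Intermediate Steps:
I(A) = -A²/2
D(c) = -5*c
H = -8 (H = -½*(-4)² = -½*16 = -8)
B(X) = 9 - 10*X
a(v, x) = -5 - 5*v (a(v, x) = (-8 + 3) - 5*v = -5 - 5*v)
a(5, -2)*B(16) = (-5 - 5*5)*(9 - 10*16) = (-5 - 25)*(9 - 160) = -30*(-151) = 4530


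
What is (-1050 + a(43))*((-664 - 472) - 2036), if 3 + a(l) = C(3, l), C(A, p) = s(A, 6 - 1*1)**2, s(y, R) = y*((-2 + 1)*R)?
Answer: 2626416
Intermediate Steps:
s(y, R) = -R*y (s(y, R) = y*(-R) = -R*y)
C(A, p) = 25*A**2 (C(A, p) = (-(6 - 1*1)*A)**2 = (-(6 - 1)*A)**2 = (-1*5*A)**2 = (-5*A)**2 = 25*A**2)
a(l) = 222 (a(l) = -3 + 25*3**2 = -3 + 25*9 = -3 + 225 = 222)
(-1050 + a(43))*((-664 - 472) - 2036) = (-1050 + 222)*((-664 - 472) - 2036) = -828*(-1136 - 2036) = -828*(-3172) = 2626416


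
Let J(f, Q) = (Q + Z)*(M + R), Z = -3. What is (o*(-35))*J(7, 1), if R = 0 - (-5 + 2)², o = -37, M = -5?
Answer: 36260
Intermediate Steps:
R = -9 (R = 0 - 1*(-3)² = 0 - 1*9 = 0 - 9 = -9)
J(f, Q) = 42 - 14*Q (J(f, Q) = (Q - 3)*(-5 - 9) = (-3 + Q)*(-14) = 42 - 14*Q)
(o*(-35))*J(7, 1) = (-37*(-35))*(42 - 14*1) = 1295*(42 - 14) = 1295*28 = 36260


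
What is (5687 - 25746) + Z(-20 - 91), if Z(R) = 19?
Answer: -20040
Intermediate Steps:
(5687 - 25746) + Z(-20 - 91) = (5687 - 25746) + 19 = -20059 + 19 = -20040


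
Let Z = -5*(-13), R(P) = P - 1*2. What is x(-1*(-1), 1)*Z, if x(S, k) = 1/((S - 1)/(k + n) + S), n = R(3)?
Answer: 65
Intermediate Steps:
R(P) = -2 + P (R(P) = P - 2 = -2 + P)
Z = 65
n = 1 (n = -2 + 3 = 1)
x(S, k) = 1/(S + (-1 + S)/(1 + k)) (x(S, k) = 1/((S - 1)/(k + 1) + S) = 1/((-1 + S)/(1 + k) + S) = 1/(S + (-1 + S)/(1 + k)))
x(-1*(-1), 1)*Z = ((1 + 1)/(-1 + 2*(-1*(-1)) - 1*(-1)*1))*65 = (2/(-1 + 2*1 + 1*1))*65 = (2/(-1 + 2 + 1))*65 = (2/2)*65 = ((½)*2)*65 = 1*65 = 65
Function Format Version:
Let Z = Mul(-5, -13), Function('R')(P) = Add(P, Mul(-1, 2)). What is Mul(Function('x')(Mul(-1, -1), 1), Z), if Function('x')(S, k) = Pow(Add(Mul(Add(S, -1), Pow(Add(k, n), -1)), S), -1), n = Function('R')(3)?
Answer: 65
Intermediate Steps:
Function('R')(P) = Add(-2, P) (Function('R')(P) = Add(P, -2) = Add(-2, P))
Z = 65
n = 1 (n = Add(-2, 3) = 1)
Function('x')(S, k) = Pow(Add(S, Mul(Pow(Add(1, k), -1), Add(-1, S))), -1) (Function('x')(S, k) = Pow(Add(Mul(Add(S, -1), Pow(Add(k, 1), -1)), S), -1) = Pow(Add(Mul(Add(-1, S), Pow(Add(1, k), -1)), S), -1) = Pow(Add(Mul(Pow(Add(1, k), -1), Add(-1, S)), S), -1) = Pow(Add(S, Mul(Pow(Add(1, k), -1), Add(-1, S))), -1))
Mul(Function('x')(Mul(-1, -1), 1), Z) = Mul(Mul(Pow(Add(-1, Mul(2, Mul(-1, -1)), Mul(Mul(-1, -1), 1)), -1), Add(1, 1)), 65) = Mul(Mul(Pow(Add(-1, Mul(2, 1), Mul(1, 1)), -1), 2), 65) = Mul(Mul(Pow(Add(-1, 2, 1), -1), 2), 65) = Mul(Mul(Pow(2, -1), 2), 65) = Mul(Mul(Rational(1, 2), 2), 65) = Mul(1, 65) = 65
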